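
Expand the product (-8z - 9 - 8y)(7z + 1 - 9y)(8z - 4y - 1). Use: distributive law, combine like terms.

-448z^3 + 352yz^2 - 512z^2 + 852yz - z + 512y^2z - 37y + 9 - 364y^2 - 288y^3

(-8z - 9 - 8y)(7z + 1 - 9y)(8z - 4y - 1)
= (-56z^2 - 8z + 72yz - 63z - 9 + 81y - 56yz - 8y + 72y^2)(8z - 4y - 1)    [distributive law]
= (-56z^2 - 71z + 16yz - 9 + 73y + 72y^2)(8z - 4y - 1)    [combine like terms]
= -448z^3 + 224yz^2 + 56z^2 - 568z^2 + 284yz + 71z + 128yz^2 - 64y^2z - 16yz - 72z + 36y + 9 + 584yz - 292y^2 - 73y + 576y^2z - 288y^3 - 72y^2    [distributive law]
= -448z^3 + 352yz^2 - 512z^2 + 852yz - z + 512y^2z - 37y + 9 - 364y^2 - 288y^3    [combine like terms]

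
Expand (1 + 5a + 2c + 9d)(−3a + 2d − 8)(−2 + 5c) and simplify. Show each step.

(1 + 5a + 2c + 9d)(−3a + 2d − 8)(−2 + 5c)
= (−3a + 2d − 8 − 15a² + 10ad − 40a − 6ac + 4cd − 16c − 27ad + 18d² − 72d)(−2 + 5c)    [distributive law]
= (−43a − 70d − 8 − 15a² − 17ad − 6ac + 4cd − 16c + 18d²)(−2 + 5c)    [combine like terms]
= 86a − 215ac + 140d − 350cd + 16 − 40c + 30a² − 75a²c + 34ad − 85acd + 12ac − 30ac² − 8cd + 20c²d + 32c − 80c² − 36d² + 90cd²    [distributive law]
= 86a − 203ac + 140d − 358cd + 16 − 8c + 30a² − 75a²c + 34ad − 85acd − 30ac² + 20c²d − 80c² − 36d² + 90cd²    [combine like terms]

86a − 203ac + 140d − 358cd + 16 − 8c + 30a² − 75a²c + 34ad − 85acd − 30ac² + 20c²d − 80c² − 36d² + 90cd²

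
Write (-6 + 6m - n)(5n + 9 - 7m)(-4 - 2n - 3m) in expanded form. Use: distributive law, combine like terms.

(-6 + 6m - n)(5n + 9 - 7m)(-4 - 2n - 3m)
= (-30n - 54 + 42m + 30mn + 54m - 42m² - 5n² - 9n + 7mn)(-4 - 2n - 3m)    [distributive law]
= (-39n - 54 + 96m + 37mn - 42m² - 5n²)(-4 - 2n - 3m)    [combine like terms]
= 156n + 78n² + 117mn + 216 + 108n + 162m - 384m - 192mn - 288m² - 148mn - 74mn² - 111m²n + 168m² + 84m²n + 126m³ + 20n² + 10n³ + 15mn²    [distributive law]
= 264n + 98n² - 223mn + 216 - 222m - 120m² - 59mn² - 27m²n + 126m³ + 10n³    [combine like terms]

264n + 98n² - 223mn + 216 - 222m - 120m² - 59mn² - 27m²n + 126m³ + 10n³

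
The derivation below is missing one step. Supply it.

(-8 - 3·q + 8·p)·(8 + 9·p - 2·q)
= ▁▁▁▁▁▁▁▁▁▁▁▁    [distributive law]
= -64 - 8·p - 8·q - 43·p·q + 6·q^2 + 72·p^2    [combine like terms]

After distributive law, the bracketed line is:

-64 - 72·p + 16·q - 24·q - 27·p·q + 6·q^2 + 64·p + 72·p^2 - 16·p·q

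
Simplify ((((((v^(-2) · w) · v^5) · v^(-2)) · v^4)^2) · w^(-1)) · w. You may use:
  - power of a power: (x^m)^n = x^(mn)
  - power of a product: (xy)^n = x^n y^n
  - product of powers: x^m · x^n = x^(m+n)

((((((v^(-2) · w) · v^5) · v^(-2)) · v^4)^2) · w^(-1)) · w
= ((((((v^(-2) · w) · v^5) · v^(-2))^2) · ((v^4)^2)) · w^(-1)) · w    [power of a product]
= ((((((v^(-2) · w) · v^5)^2) · ((v^(-2))^2)) · ((v^4)^2)) · w^(-1)) · w    [power of a product]
= ((((((v^(-2) · w)^2) · ((v^5)^2)) · ((v^(-2))^2)) · ((v^4)^2)) · w^(-1)) · w    [power of a product]
= (((((((v^(-2))^2) · (w^2)) · ((v^5)^2)) · ((v^(-2))^2)) · ((v^4)^2)) · w^(-1)) · w    [power of a product]
= (((((v^(-4) · (w^2)) · ((v^5)^2)) · ((v^(-2))^2)) · ((v^4)^2)) · w^(-1)) · w    [power of a power]
= (((((v^(-4) · w^2) · v^10) · ((v^(-2))^2)) · ((v^4)^2)) · w^(-1)) · w    [power of a power]
= (((((v^(-4) · w^2) · v^10) · v^(-4)) · ((v^4)^2)) · w^(-1)) · w    [power of a power]
= (((((v^(-4) · w^2) · v^10) · v^(-4)) · v^8) · w^(-1)) · w    [power of a power]
= v^10·w^2    [product of powers]

v^10·w^2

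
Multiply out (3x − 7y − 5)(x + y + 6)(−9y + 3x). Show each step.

(3x − 7y − 5)(x + y + 6)(−9y + 3x)
= (3x² + 3xy + 18x − 7xy − 7y² − 42y − 5x − 5y − 30)(−9y + 3x)    [distributive law]
= (3x² − 4xy + 13x − 7y² − 47y − 30)(−9y + 3x)    [combine like terms]
= −27x²y + 9x³ + 36xy² − 12x²y − 117xy + 39x² + 63y³ − 21xy² + 423y² − 141xy + 270y − 90x    [distributive law]
= −39x²y + 9x³ + 15xy² − 258xy + 39x² + 63y³ + 423y² + 270y − 90x    [combine like terms]

−39x²y + 9x³ + 15xy² − 258xy + 39x² + 63y³ + 423y² + 270y − 90x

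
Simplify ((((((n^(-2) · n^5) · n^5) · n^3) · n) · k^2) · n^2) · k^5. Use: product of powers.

k^7n^14

((((((n^(-2) · n^5) · n^5) · n^3) · n) · k^2) · n^2) · k^5
= (((((n^3 · n^5) · n^3) · n) · k^2) · n^2) · k^5    [product of powers]
= ((((n^8 · n^3) · n) · k^2) · n^2) · k^5    [product of powers]
= (((n^11 · n) · k^2) · n^2) · k^5    [product of powers]
= ((n^12 · k^2) · n^2) · k^5    [product of powers]
= k^7n^14    [product of powers]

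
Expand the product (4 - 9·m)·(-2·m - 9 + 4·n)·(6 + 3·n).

438·m + 3·m·n - 216 - 12·n + 48·n^2 + 108·m^2 + 54·m^2·n - 108·m·n^2

(4 - 9·m)·(-2·m - 9 + 4·n)·(6 + 3·n)
= (-8·m - 36 + 16·n + 18·m^2 + 81·m - 36·m·n)·(6 + 3·n)    [distributive law]
= (73·m - 36 + 16·n + 18·m^2 - 36·m·n)·(6 + 3·n)    [combine like terms]
= 438·m + 219·m·n - 216 - 108·n + 96·n + 48·n^2 + 108·m^2 + 54·m^2·n - 216·m·n - 108·m·n^2    [distributive law]
= 438·m + 3·m·n - 216 - 12·n + 48·n^2 + 108·m^2 + 54·m^2·n - 108·m·n^2    [combine like terms]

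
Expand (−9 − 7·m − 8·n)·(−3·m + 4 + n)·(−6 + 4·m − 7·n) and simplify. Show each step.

(−9 − 7·m − 8·n)·(−3·m + 4 + n)·(−6 + 4·m − 7·n)
= (27·m − 36 − 9·n + 21·m^2 − 28·m − 7·m·n + 24·m·n − 32·n − 8·n^2)·(−6 + 4·m − 7·n)    [distributive law]
= (−m − 36 − 41·n + 21·m^2 + 17·m·n − 8·n^2)·(−6 + 4·m − 7·n)    [combine like terms]
= 6·m − 4·m^2 + 7·m·n + 216 − 144·m + 252·n + 246·n − 164·m·n + 287·n^2 − 126·m^2 + 84·m^3 − 147·m^2·n − 102·m·n + 68·m^2·n − 119·m·n^2 + 48·n^2 − 32·m·n^2 + 56·n^3    [distributive law]
= −138·m − 130·m^2 − 259·m·n + 216 + 498·n + 335·n^2 + 84·m^3 − 79·m^2·n − 151·m·n^2 + 56·n^3    [combine like terms]

−138·m − 130·m^2 − 259·m·n + 216 + 498·n + 335·n^2 + 84·m^3 − 79·m^2·n − 151·m·n^2 + 56·n^3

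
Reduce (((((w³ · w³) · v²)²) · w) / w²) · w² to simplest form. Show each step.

v⁴·w¹³

(((((w³ · w³) · v²)²) · w) / w²) · w²
= (((((w³ · w³)²) · ((v²)²)) · w) / w²) · w²    [power of a product]
= ((((((w³)²) · ((w³)²)) · ((v²)²)) · w) / w²) · w²    [power of a product]
= ((((w⁶ · ((w³)²)) · ((v²)²)) · w) / w²) · w²    [power of a power]
= ((((w⁶ · w⁶) · ((v²)²)) · w) / w²) · w²    [power of a power]
= (((w¹² · ((v²)²)) · w) / w²) · w²    [product of powers]
= (((w¹² · v⁴) · w) / w²) · w²    [power of a power]
= v⁴·w¹³    [quotient of powers; product of powers]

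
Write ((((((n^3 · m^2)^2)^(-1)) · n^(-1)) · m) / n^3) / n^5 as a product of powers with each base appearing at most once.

m^(-3)n^(-15)

((((((n^3 · m^2)^2)^(-1)) · n^(-1)) · m) / n^3) / n^5
= (((((n^3 · m^2)^(-2)) · n^(-1)) · m) / n^3) / n^5    [power of a power]
= ((((((n^3)^(-2)) · ((m^2)^(-2))) · n^(-1)) · m) / n^3) / n^5    [power of a product]
= ((((n^(-6) · ((m^2)^(-2))) · n^(-1)) · m) / n^3) / n^5    [power of a power]
= ((((n^(-6) · m^(-4)) · n^(-1)) · m) / n^3) / n^5    [power of a power]
= m^(-3)n^(-15)    [quotient of powers; product of powers]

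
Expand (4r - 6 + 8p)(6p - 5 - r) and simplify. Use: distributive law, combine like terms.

16pr - 14r - 4r^2 - 76p + 30 + 48p^2

(4r - 6 + 8p)(6p - 5 - r)
= 24pr - 20r - 4r^2 - 36p + 30 + 6r + 48p^2 - 40p - 8pr    [distributive law]
= 16pr - 14r - 4r^2 - 76p + 30 + 48p^2    [combine like terms]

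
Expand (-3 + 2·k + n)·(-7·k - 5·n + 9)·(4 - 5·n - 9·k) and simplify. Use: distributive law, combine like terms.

399·k - 479·k·n - 407·k² + 231·n - 140·n² - 108 + 223·k²·n + 126·k³ + 130·k·n² + 25·n³

(-3 + 2·k + n)·(-7·k - 5·n + 9)·(4 - 5·n - 9·k)
= (21·k + 15·n - 27 - 14·k² - 10·k·n + 18·k - 7·k·n - 5·n² + 9·n)·(4 - 5·n - 9·k)    [distributive law]
= (39·k + 24·n - 27 - 14·k² - 17·k·n - 5·n²)·(4 - 5·n - 9·k)    [combine like terms]
= 156·k - 195·k·n - 351·k² + 96·n - 120·n² - 216·k·n - 108 + 135·n + 243·k - 56·k² + 70·k²·n + 126·k³ - 68·k·n + 85·k·n² + 153·k²·n - 20·n² + 25·n³ + 45·k·n²    [distributive law]
= 399·k - 479·k·n - 407·k² + 231·n - 140·n² - 108 + 223·k²·n + 126·k³ + 130·k·n² + 25·n³    [combine like terms]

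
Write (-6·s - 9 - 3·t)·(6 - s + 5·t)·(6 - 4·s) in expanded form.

54·s + 144·s² - 24·s³ + 90·s·t + 108·s²·t - 324 - 378·t - 90·t² + 60·s·t²

(-6·s - 9 - 3·t)·(6 - s + 5·t)·(6 - 4·s)
= (-36·s + 6·s² - 30·s·t - 54 + 9·s - 45·t - 18·t + 3·s·t - 15·t²)·(6 - 4·s)    [distributive law]
= (-27·s + 6·s² - 27·s·t - 54 - 63·t - 15·t²)·(6 - 4·s)    [combine like terms]
= -162·s + 108·s² + 36·s² - 24·s³ - 162·s·t + 108·s²·t - 324 + 216·s - 378·t + 252·s·t - 90·t² + 60·s·t²    [distributive law]
= 54·s + 144·s² - 24·s³ + 90·s·t + 108·s²·t - 324 - 378·t - 90·t² + 60·s·t²    [combine like terms]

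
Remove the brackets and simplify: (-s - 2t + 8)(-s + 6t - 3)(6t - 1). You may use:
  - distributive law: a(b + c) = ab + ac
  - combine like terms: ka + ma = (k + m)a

6s²t - s² - 24st² - 26st + 5s - 72t³ + 336t² - 198t + 24

(-s - 2t + 8)(-s + 6t - 3)(6t - 1)
= (s² - 6st + 3s + 2st - 12t² + 6t - 8s + 48t - 24)(6t - 1)    [distributive law]
= (s² - 4st - 5s - 12t² + 54t - 24)(6t - 1)    [combine like terms]
= 6s²t - s² - 24st² + 4st - 30st + 5s - 72t³ + 12t² + 324t² - 54t - 144t + 24    [distributive law]
= 6s²t - s² - 24st² - 26st + 5s - 72t³ + 336t² - 198t + 24    [combine like terms]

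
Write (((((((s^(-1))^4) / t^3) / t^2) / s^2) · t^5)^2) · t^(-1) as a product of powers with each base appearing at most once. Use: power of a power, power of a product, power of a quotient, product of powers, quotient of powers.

s^(-12)t^(-1)

(((((((s^(-1))^4) / t^3) / t^2) / s^2) · t^5)^2) · t^(-1)
= (((((((s^(-1))^4) / t^3) / t^2) / s^2)^2) · ((t^5)^2)) · t^(-1)    [power of a product]
= (((((((s^(-1))^4) / t^3) / t^2)^2) / ((s^2)^2)) · ((t^5)^2)) · t^(-1)    [power of a quotient]
= (((((((s^(-1))^4) / t^3)^2) / ((t^2)^2)) / ((s^2)^2)) · ((t^5)^2)) · t^(-1)    [power of a quotient]
= (((((((s^(-1))^4)^2) / ((t^3)^2)) / ((t^2)^2)) / ((s^2)^2)) · ((t^5)^2)) · t^(-1)    [power of a quotient]
= ((((((s^(-1))^8) / ((t^3)^2)) / ((t^2)^2)) / ((s^2)^2)) · ((t^5)^2)) · t^(-1)    [power of a power]
= ((((s^(-8) / ((t^3)^2)) / ((t^2)^2)) / ((s^2)^2)) · ((t^5)^2)) · t^(-1)    [power of a power]
= ((((s^(-8) / t^6) / ((t^2)^2)) / ((s^2)^2)) · ((t^5)^2)) · t^(-1)    [power of a power]
= ((((s^(-8) / t^6) / t^4) / ((s^2)^2)) · ((t^5)^2)) · t^(-1)    [power of a power]
= ((((s^(-8) / t^6) / t^4) / s^4) · ((t^5)^2)) · t^(-1)    [power of a power]
= ((((s^(-8) / t^6) / t^4) / s^4) · t^10) · t^(-1)    [power of a power]
= s^(-12)t^(-1)    [quotient of powers; product of powers]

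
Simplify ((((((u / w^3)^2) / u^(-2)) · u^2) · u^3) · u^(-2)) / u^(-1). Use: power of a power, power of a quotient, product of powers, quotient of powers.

((((((u / w^3)^2) / u^(-2)) · u^2) · u^3) · u^(-2)) / u^(-1)
= ((((((u^2) / ((w^3)^2)) / u^(-2)) · u^2) · u^3) · u^(-2)) / u^(-1)    [power of a quotient]
= (((((u^2 / w^6) / u^(-2)) · u^2) · u^3) · u^(-2)) / u^(-1)    [power of a power]
= u^8w^(-6)    [quotient of powers; product of powers]

u^8w^(-6)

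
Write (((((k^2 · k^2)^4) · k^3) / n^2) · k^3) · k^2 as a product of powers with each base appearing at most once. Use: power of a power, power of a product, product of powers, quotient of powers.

(((((k^2 · k^2)^4) · k^3) / n^2) · k^3) · k^2
= ((((((k^2)^4) · ((k^2)^4)) · k^3) / n^2) · k^3) · k^2    [power of a product]
= ((((k^8 · ((k^2)^4)) · k^3) / n^2) · k^3) · k^2    [power of a power]
= ((((k^8 · k^8) · k^3) / n^2) · k^3) · k^2    [power of a power]
= (((k^16 · k^3) / n^2) · k^3) · k^2    [product of powers]
= ((k^19 / n^2) · k^3) · k^2    [product of powers]
= k^24·n^(-2)    [quotient of powers; product of powers]

k^24·n^(-2)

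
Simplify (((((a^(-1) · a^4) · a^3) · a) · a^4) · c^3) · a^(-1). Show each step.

a^10c^3

(((((a^(-1) · a^4) · a^3) · a) · a^4) · c^3) · a^(-1)
= ((((a^3 · a^3) · a) · a^4) · c^3) · a^(-1)    [product of powers]
= (((a^6 · a) · a^4) · c^3) · a^(-1)    [product of powers]
= ((a^7 · a^4) · c^3) · a^(-1)    [product of powers]
= (a^11 · c^3) · a^(-1)    [product of powers]
= a^10c^3    [product of powers]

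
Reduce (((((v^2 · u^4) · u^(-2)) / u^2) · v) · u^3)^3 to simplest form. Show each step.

u^9v^9

(((((v^2 · u^4) · u^(-2)) / u^2) · v) · u^3)^3
= (((((v^2 · u^4) · u^(-2)) / u^2) · v)^3) · ((u^3)^3)    [power of a product]
= (((((v^2 · u^4) · u^(-2)) / u^2)^3) · (v^3)) · ((u^3)^3)    [power of a product]
= (((((v^2 · u^4) · u^(-2))^3) / ((u^2)^3)) · (v^3)) · ((u^3)^3)    [power of a quotient]
= (((((v^2 · u^4)^3) · ((u^(-2))^3)) / ((u^2)^3)) · (v^3)) · ((u^3)^3)    [power of a product]
= ((((((v^2)^3) · ((u^4)^3)) · ((u^(-2))^3)) / ((u^2)^3)) · (v^3)) · ((u^3)^3)    [power of a product]
= ((((v^6 · ((u^4)^3)) · ((u^(-2))^3)) / ((u^2)^3)) · (v^3)) · ((u^3)^3)    [power of a power]
= ((((v^6 · u^12) · ((u^(-2))^3)) / ((u^2)^3)) · (v^3)) · ((u^3)^3)    [power of a power]
= ((((v^6 · u^12) · u^(-6)) / ((u^2)^3)) · (v^3)) · ((u^3)^3)    [power of a power]
= ((((v^6 · u^12) · u^(-6)) / u^6) · (v^3)) · ((u^3)^3)    [power of a power]
= ((((v^6 · u^12) · u^(-6)) / u^6) · v^3) · u^9    [power of a power]
= u^9v^9    [quotient of powers; product of powers]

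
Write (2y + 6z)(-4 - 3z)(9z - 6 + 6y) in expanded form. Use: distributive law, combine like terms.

(2y + 6z)(-4 - 3z)(9z - 6 + 6y)
= (-8y - 6yz - 24z - 18z²)(9z - 6 + 6y)    [distributive law]
= -72yz + 48y - 48y² - 54yz² + 36yz - 36y²z - 216z² + 144z - 144yz - 162z³ + 108z² - 108yz²    [distributive law]
= -180yz + 48y - 48y² - 162yz² - 36y²z - 108z² + 144z - 162z³    [combine like terms]

-180yz + 48y - 48y² - 162yz² - 36y²z - 108z² + 144z - 162z³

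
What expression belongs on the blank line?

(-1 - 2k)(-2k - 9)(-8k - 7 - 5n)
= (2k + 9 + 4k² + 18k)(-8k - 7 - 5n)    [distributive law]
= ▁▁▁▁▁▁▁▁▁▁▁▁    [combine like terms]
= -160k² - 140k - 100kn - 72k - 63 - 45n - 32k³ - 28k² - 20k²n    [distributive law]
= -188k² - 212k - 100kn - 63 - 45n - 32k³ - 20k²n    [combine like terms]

After combine like terms, the bracketed line is:

(20k + 9 + 4k²)(-8k - 7 - 5n)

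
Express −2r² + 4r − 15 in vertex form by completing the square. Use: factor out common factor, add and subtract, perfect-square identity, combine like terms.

−2(r − 1)² − 13

−2r² + 4r − 15
= −2(r² − 2r) − 15    [factor out -2 from the r-terms]
= −2(r² − 2r + 1 − 1) − 15    [add and subtract 1 inside the bracket]
= −2(r − 1)² + 2 − 15    [perfect-square identity]
= −2(r − 1)² − 13    [combine constants]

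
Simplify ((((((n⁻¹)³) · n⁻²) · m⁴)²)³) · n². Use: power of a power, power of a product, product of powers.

((((((n⁻¹)³) · n⁻²) · m⁴)²)³) · n²
= (((((n⁻¹)³) · n⁻²) · m⁴)⁶) · n²    [power of a power]
= (((((n⁻¹)³) · n⁻²)⁶) · ((m⁴)⁶)) · n²    [power of a product]
= (((((n⁻¹)³)⁶) · ((n⁻²)⁶)) · ((m⁴)⁶)) · n²    [power of a product]
= ((((n⁻¹)¹⁸) · ((n⁻²)⁶)) · ((m⁴)⁶)) · n²    [power of a power]
= ((n⁻¹⁸ · ((n⁻²)⁶)) · ((m⁴)⁶)) · n²    [power of a power]
= ((n⁻¹⁸ · n⁻¹²) · ((m⁴)⁶)) · n²    [power of a power]
= (n⁻³⁰ · ((m⁴)⁶)) · n²    [product of powers]
= (n⁻³⁰ · m²⁴) · n²    [power of a power]
= m²⁴n⁻²⁸    [product of powers]

m²⁴n⁻²⁸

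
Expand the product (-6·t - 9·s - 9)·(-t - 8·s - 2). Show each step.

(-6·t - 9·s - 9)·(-t - 8·s - 2)
= 6·t^2 + 48·s·t + 12·t + 9·s·t + 72·s^2 + 18·s + 9·t + 72·s + 18    [distributive law]
= 6·t^2 + 57·s·t + 21·t + 72·s^2 + 90·s + 18    [combine like terms]

6·t^2 + 57·s·t + 21·t + 72·s^2 + 90·s + 18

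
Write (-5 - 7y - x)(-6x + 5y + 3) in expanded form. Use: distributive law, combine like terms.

(-5 - 7y - x)(-6x + 5y + 3)
= 30x - 25y - 15 + 42xy - 35y² - 21y + 6x² - 5xy - 3x    [distributive law]
= 27x - 46y - 15 + 37xy - 35y² + 6x²    [combine like terms]

27x - 46y - 15 + 37xy - 35y² + 6x²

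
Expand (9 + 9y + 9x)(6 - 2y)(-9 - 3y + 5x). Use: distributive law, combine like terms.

(9 + 9y + 9x)(6 - 2y)(-9 - 3y + 5x)
= (54 - 18y + 54y - 18y^2 + 54x - 18xy)(-9 - 3y + 5x)    [distributive law]
= (54 + 36y - 18y^2 + 54x - 18xy)(-9 - 3y + 5x)    [combine like terms]
= -486 - 162y + 270x - 324y - 108y^2 + 180xy + 162y^2 + 54y^3 - 90xy^2 - 486x - 162xy + 270x^2 + 162xy + 54xy^2 - 90x^2y    [distributive law]
= -486 - 486y - 216x + 54y^2 + 180xy + 54y^3 - 36xy^2 + 270x^2 - 90x^2y    [combine like terms]

-486 - 486y - 216x + 54y^2 + 180xy + 54y^3 - 36xy^2 + 270x^2 - 90x^2y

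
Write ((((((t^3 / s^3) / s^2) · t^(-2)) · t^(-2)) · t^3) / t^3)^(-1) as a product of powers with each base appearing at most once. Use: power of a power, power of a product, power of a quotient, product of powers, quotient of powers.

s^5t

((((((t^3 / s^3) / s^2) · t^(-2)) · t^(-2)) · t^3) / t^3)^(-1)
= ((((((t^3 / s^3) / s^2) · t^(-2)) · t^(-2)) · t^3)^(-1)) / ((t^3)^(-1))    [power of a quotient]
= ((((((t^3 / s^3) / s^2) · t^(-2)) · t^(-2))^(-1)) · ((t^3)^(-1))) / ((t^3)^(-1))    [power of a product]
= ((((((t^3 / s^3) / s^2) · t^(-2))^(-1)) · ((t^(-2))^(-1))) · ((t^3)^(-1))) / ((t^3)^(-1))    [power of a product]
= ((((((t^3 / s^3) / s^2)^(-1)) · ((t^(-2))^(-1))) · ((t^(-2))^(-1))) · ((t^3)^(-1))) / ((t^3)^(-1))    [power of a product]
= ((((((t^3 / s^3)^(-1)) / ((s^2)^(-1))) · ((t^(-2))^(-1))) · ((t^(-2))^(-1))) · ((t^3)^(-1))) / ((t^3)^(-1))    [power of a quotient]
= (((((((t^3)^(-1)) / ((s^3)^(-1))) / ((s^2)^(-1))) · ((t^(-2))^(-1))) · ((t^(-2))^(-1))) · ((t^3)^(-1))) / ((t^3)^(-1))    [power of a quotient]
= (((((t^(-3) / ((s^3)^(-1))) / ((s^2)^(-1))) · ((t^(-2))^(-1))) · ((t^(-2))^(-1))) · ((t^3)^(-1))) / ((t^3)^(-1))    [power of a power]
= (((((t^(-3) / s^(-3)) / ((s^2)^(-1))) · ((t^(-2))^(-1))) · ((t^(-2))^(-1))) · ((t^3)^(-1))) / ((t^3)^(-1))    [power of a power]
= (((((t^(-3) / s^(-3)) / s^(-2)) · ((t^(-2))^(-1))) · ((t^(-2))^(-1))) · ((t^3)^(-1))) / ((t^3)^(-1))    [power of a power]
= (((((t^(-3) / s^(-3)) / s^(-2)) · t^2) · ((t^(-2))^(-1))) · ((t^3)^(-1))) / ((t^3)^(-1))    [power of a power]
= (((((t^(-3) / s^(-3)) / s^(-2)) · t^2) · t^2) · ((t^3)^(-1))) / ((t^3)^(-1))    [power of a power]
= (((((t^(-3) / s^(-3)) / s^(-2)) · t^2) · t^2) · t^(-3)) / ((t^3)^(-1))    [power of a power]
= (((((t^(-3) / s^(-3)) / s^(-2)) · t^2) · t^2) · t^(-3)) / t^(-3)    [power of a power]
= s^5t    [quotient of powers; product of powers]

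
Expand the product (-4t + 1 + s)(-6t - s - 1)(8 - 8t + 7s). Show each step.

(-4t + 1 + s)(-6t - s - 1)(8 - 8t + 7s)
= (24t^2 + 4st + 4t - 6t - s - 1 - 6st - s^2 - s)(8 - 8t + 7s)    [distributive law]
= (24t^2 - 2st - 2t - 2s - 1 - s^2)(8 - 8t + 7s)    [combine like terms]
= 192t^2 - 192t^3 + 168st^2 - 16st + 16st^2 - 14s^2t - 16t + 16t^2 - 14st - 16s + 16st - 14s^2 - 8 + 8t - 7s - 8s^2 + 8s^2t - 7s^3    [distributive law]
= 208t^2 - 192t^3 + 184st^2 - 14st - 6s^2t - 8t - 23s - 22s^2 - 8 - 7s^3    [combine like terms]

208t^2 - 192t^3 + 184st^2 - 14st - 6s^2t - 8t - 23s - 22s^2 - 8 - 7s^3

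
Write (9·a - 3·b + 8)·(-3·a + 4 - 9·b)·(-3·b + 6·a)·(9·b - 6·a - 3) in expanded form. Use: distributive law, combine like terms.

(9·a - 3·b + 8)·(-3·a + 4 - 9·b)·(-3·b + 6·a)·(9·b - 6·a - 3)
= (-27·a^2 + 36·a - 81·a·b + 9·a·b - 12·b + 27·b^2 - 24·a + 32 - 72·b)·(-3·b + 6·a)·(9·b - 6·a - 3)    [distributive law]
= (-27·a^2 + 12·a - 72·a·b - 84·b + 27·b^2 + 32)·(-3·b + 6·a)·(9·b - 6·a - 3)    [combine like terms]
= (81·a^2·b - 162·a^3 - 36·a·b + 72·a^2 + 216·a·b^2 - 432·a^2·b + 252·b^2 - 504·a·b - 81·b^3 + 162·a·b^2 - 96·b + 192·a)·(9·b - 6·a - 3)    [distributive law]
= (-351·a^2·b - 162·a^3 - 540·a·b + 72·a^2 + 378·a·b^2 + 252·b^2 - 81·b^3 - 96·b + 192·a)·(9·b - 6·a - 3)    [combine like terms]
= -3159·a^2·b^2 + 2106·a^3·b + 1053·a^2·b - 1458·a^3·b + 972·a^4 + 486·a^3 - 4860·a·b^2 + 3240·a^2·b + 1620·a·b + 648·a^2·b - 432·a^3 - 216·a^2 + 3402·a·b^3 - 2268·a^2·b^2 - 1134·a·b^2 + 2268·b^3 - 1512·a·b^2 - 756·b^2 - 729·b^4 + 486·a·b^3 + 243·b^3 - 864·b^2 + 576·a·b + 288·b + 1728·a·b - 1152·a^2 - 576·a    [distributive law]
= -5427·a^2·b^2 + 648·a^3·b + 4941·a^2·b + 972·a^4 + 54·a^3 - 7506·a·b^2 + 3924·a·b - 1368·a^2 + 3888·a·b^3 + 2511·b^3 - 1620·b^2 - 729·b^4 + 288·b - 576·a    [combine like terms]

-5427·a^2·b^2 + 648·a^3·b + 4941·a^2·b + 972·a^4 + 54·a^3 - 7506·a·b^2 + 3924·a·b - 1368·a^2 + 3888·a·b^3 + 2511·b^3 - 1620·b^2 - 729·b^4 + 288·b - 576·a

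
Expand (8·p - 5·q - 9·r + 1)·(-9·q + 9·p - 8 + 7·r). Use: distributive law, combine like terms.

(8·p - 5·q - 9·r + 1)·(-9·q + 9·p - 8 + 7·r)
= -72·p·q + 72·p² - 64·p + 56·p·r + 45·q² - 45·p·q + 40·q - 35·q·r + 81·q·r - 81·p·r + 72·r - 63·r² - 9·q + 9·p - 8 + 7·r    [distributive law]
= -117·p·q + 72·p² - 55·p - 25·p·r + 45·q² + 31·q + 46·q·r + 79·r - 63·r² - 8    [combine like terms]

-117·p·q + 72·p² - 55·p - 25·p·r + 45·q² + 31·q + 46·q·r + 79·r - 63·r² - 8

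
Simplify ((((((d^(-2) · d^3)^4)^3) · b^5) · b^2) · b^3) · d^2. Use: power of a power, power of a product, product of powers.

b^10·d^14

((((((d^(-2) · d^3)^4)^3) · b^5) · b^2) · b^3) · d^2
= (((((d^(-2) · d^3)^12) · b^5) · b^2) · b^3) · d^2    [power of a power]
= ((((((d^(-2))^12) · ((d^3)^12)) · b^5) · b^2) · b^3) · d^2    [power of a product]
= ((((d^(-24) · ((d^3)^12)) · b^5) · b^2) · b^3) · d^2    [power of a power]
= ((((d^(-24) · d^36) · b^5) · b^2) · b^3) · d^2    [power of a power]
= (((d^12 · b^5) · b^2) · b^3) · d^2    [product of powers]
= b^10·d^14    [product of powers]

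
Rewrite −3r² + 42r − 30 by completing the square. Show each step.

−3r² + 42r − 30
= −3(r² − 14r) − 30    [factor out -3 from the r-terms]
= −3(r² − 14r + 49 − 49) − 30    [add and subtract 49 inside the bracket]
= −3(r − 7)² + 147 − 30    [perfect-square identity]
= −3(r − 7)² + 117    [combine constants]

−3(r − 7)² + 117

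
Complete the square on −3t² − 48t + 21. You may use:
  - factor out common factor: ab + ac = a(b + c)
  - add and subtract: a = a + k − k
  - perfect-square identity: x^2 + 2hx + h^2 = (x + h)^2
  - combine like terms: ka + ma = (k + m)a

−3t² − 48t + 21
= −3(t² + 16t) + 21    [factor out -3 from the t-terms]
= −3(t² + 16t + 64 − 64) + 21    [add and subtract 64 inside the bracket]
= −3(t + 8)² + 192 + 21    [perfect-square identity]
= −3(t + 8)² + 213    [combine constants]

−3(t + 8)² + 213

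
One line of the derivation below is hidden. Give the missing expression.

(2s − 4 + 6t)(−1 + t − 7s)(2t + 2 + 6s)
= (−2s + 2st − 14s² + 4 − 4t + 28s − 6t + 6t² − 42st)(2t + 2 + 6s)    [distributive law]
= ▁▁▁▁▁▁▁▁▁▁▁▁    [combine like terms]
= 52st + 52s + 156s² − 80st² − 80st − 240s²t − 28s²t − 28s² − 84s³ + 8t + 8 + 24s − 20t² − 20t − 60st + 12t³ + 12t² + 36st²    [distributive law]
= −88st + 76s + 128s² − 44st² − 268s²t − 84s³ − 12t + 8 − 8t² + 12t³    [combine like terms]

After combine like terms, the bracketed line is:

(26s − 40st − 14s² + 4 − 10t + 6t²)(2t + 2 + 6s)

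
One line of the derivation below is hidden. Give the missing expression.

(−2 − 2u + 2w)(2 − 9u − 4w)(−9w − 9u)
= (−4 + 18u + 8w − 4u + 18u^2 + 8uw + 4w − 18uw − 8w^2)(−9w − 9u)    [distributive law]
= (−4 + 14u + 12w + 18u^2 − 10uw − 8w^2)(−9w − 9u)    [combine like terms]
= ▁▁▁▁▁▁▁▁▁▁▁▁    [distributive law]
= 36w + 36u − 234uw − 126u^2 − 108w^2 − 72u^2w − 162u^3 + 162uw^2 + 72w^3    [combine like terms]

Applying distributive law to the line above:

36w + 36u − 126uw − 126u^2 − 108w^2 − 108uw − 162u^2w − 162u^3 + 90uw^2 + 90u^2w + 72w^3 + 72uw^2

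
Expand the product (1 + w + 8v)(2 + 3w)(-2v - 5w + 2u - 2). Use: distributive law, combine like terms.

(1 + w + 8v)(2 + 3w)(-2v - 5w + 2u - 2)
= (2 + 3w + 2w + 3w^2 + 16v + 24vw)(-2v - 5w + 2u - 2)    [distributive law]
= (2 + 5w + 3w^2 + 16v + 24vw)(-2v - 5w + 2u - 2)    [combine like terms]
= -4v - 10w + 4u - 4 - 10vw - 25w^2 + 10uw - 10w - 6vw^2 - 15w^3 + 6uw^2 - 6w^2 - 32v^2 - 80vw + 32uv - 32v - 48v^2w - 120vw^2 + 48uvw - 48vw    [distributive law]
= -36v - 20w + 4u - 4 - 138vw - 31w^2 + 10uw - 126vw^2 - 15w^3 + 6uw^2 - 32v^2 + 32uv - 48v^2w + 48uvw    [combine like terms]

-36v - 20w + 4u - 4 - 138vw - 31w^2 + 10uw - 126vw^2 - 15w^3 + 6uw^2 - 32v^2 + 32uv - 48v^2w + 48uvw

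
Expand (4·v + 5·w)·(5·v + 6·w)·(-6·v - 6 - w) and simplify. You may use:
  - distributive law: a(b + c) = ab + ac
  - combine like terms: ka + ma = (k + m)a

-120·v^3 - 120·v^2 - 314·v^2·w - 294·v·w - 229·v·w^2 - 180·w^2 - 30·w^3

(4·v + 5·w)·(5·v + 6·w)·(-6·v - 6 - w)
= (20·v^2 + 24·v·w + 25·v·w + 30·w^2)·(-6·v - 6 - w)    [distributive law]
= (20·v^2 + 49·v·w + 30·w^2)·(-6·v - 6 - w)    [combine like terms]
= -120·v^3 - 120·v^2 - 20·v^2·w - 294·v^2·w - 294·v·w - 49·v·w^2 - 180·v·w^2 - 180·w^2 - 30·w^3    [distributive law]
= -120·v^3 - 120·v^2 - 314·v^2·w - 294·v·w - 229·v·w^2 - 180·w^2 - 30·w^3    [combine like terms]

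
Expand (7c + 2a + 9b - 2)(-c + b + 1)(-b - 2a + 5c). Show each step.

-3bc^2 + 4ac^2 - 35c^3 + 47b^2c + 16abc + 26bc - 8ac + 45c^2 + 4a^2c - 20ab^2 - 4a^2b - 16ab - 4a^2 - 9b^3 - 7b^2 + 2b + 4a - 10c

(7c + 2a + 9b - 2)(-c + b + 1)(-b - 2a + 5c)
= (-7c^2 + 7bc + 7c - 2ac + 2ab + 2a - 9bc + 9b^2 + 9b + 2c - 2b - 2)(-b - 2a + 5c)    [distributive law]
= (-7c^2 - 2bc + 9c - 2ac + 2ab + 2a + 9b^2 + 7b - 2)(-b - 2a + 5c)    [combine like terms]
= 7bc^2 + 14ac^2 - 35c^3 + 2b^2c + 4abc - 10bc^2 - 9bc - 18ac + 45c^2 + 2abc + 4a^2c - 10ac^2 - 2ab^2 - 4a^2b + 10abc - 2ab - 4a^2 + 10ac - 9b^3 - 18ab^2 + 45b^2c - 7b^2 - 14ab + 35bc + 2b + 4a - 10c    [distributive law]
= -3bc^2 + 4ac^2 - 35c^3 + 47b^2c + 16abc + 26bc - 8ac + 45c^2 + 4a^2c - 20ab^2 - 4a^2b - 16ab - 4a^2 - 9b^3 - 7b^2 + 2b + 4a - 10c    [combine like terms]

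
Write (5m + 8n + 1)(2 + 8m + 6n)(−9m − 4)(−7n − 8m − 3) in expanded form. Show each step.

(5m + 8n + 1)(2 + 8m + 6n)(−9m − 4)(−7n − 8m − 3)
= (10m + 40m^2 + 30mn + 16n + 64mn + 48n^2 + 2 + 8m + 6n)(−9m − 4)(−7n − 8m − 3)    [distributive law]
= (18m + 40m^2 + 94mn + 22n + 48n^2 + 2)(−9m − 4)(−7n − 8m − 3)    [combine like terms]
= (−162m^2 − 72m − 360m^3 − 160m^2 − 846m^2n − 376mn − 198mn − 88n − 432mn^2 − 192n^2 − 18m − 8)(−7n − 8m − 3)    [distributive law]
= (−322m^2 − 90m − 360m^3 − 846m^2n − 574mn − 88n − 432mn^2 − 192n^2 − 8)(−7n − 8m − 3)    [combine like terms]
= 2254m^2n + 2576m^3 + 966m^2 + 630mn + 720m^2 + 270m + 2520m^3n + 2880m^4 + 1080m^3 + 5922m^2n^2 + 6768m^3n + 2538m^2n + 4018mn^2 + 4592m^2n + 1722mn + 616n^2 + 704mn + 264n + 3024mn^3 + 3456m^2n^2 + 1296mn^2 + 1344n^3 + 1536mn^2 + 576n^2 + 56n + 64m + 24    [distributive law]
= 9384m^2n + 3656m^3 + 1686m^2 + 3056mn + 334m + 9288m^3n + 2880m^4 + 9378m^2n^2 + 6850mn^2 + 1192n^2 + 320n + 3024mn^3 + 1344n^3 + 24    [combine like terms]

9384m^2n + 3656m^3 + 1686m^2 + 3056mn + 334m + 9288m^3n + 2880m^4 + 9378m^2n^2 + 6850mn^2 + 1192n^2 + 320n + 3024mn^3 + 1344n^3 + 24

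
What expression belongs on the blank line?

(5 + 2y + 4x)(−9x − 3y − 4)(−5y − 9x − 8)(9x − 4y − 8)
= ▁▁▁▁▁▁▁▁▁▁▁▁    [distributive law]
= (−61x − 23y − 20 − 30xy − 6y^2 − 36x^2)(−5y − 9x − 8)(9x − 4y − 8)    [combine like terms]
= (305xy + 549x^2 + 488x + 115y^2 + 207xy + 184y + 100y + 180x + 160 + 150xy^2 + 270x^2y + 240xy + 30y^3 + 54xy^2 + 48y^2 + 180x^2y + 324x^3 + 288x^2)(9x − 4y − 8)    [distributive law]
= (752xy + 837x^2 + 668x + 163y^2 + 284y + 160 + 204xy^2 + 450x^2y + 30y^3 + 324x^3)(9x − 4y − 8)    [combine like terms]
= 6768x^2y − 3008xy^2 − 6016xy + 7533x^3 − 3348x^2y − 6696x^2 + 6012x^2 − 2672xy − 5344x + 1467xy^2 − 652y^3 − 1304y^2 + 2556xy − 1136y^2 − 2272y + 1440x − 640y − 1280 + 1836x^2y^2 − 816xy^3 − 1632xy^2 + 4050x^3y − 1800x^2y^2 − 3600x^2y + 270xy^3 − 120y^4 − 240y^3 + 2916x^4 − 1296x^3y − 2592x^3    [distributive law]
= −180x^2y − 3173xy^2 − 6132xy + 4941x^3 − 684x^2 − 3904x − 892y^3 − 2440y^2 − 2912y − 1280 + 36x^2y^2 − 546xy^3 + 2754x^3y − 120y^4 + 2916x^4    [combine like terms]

Applying distributive law to the line above:

(−45x − 15y − 20 − 18xy − 6y^2 − 8y − 36x^2 − 12xy − 16x)(−5y − 9x − 8)(9x − 4y − 8)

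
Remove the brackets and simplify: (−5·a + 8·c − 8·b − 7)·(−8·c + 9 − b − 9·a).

−32·a·c + 18·a + 77·a·b + 45·a² − 64·c² + 128·c + 56·b·c − 65·b + 8·b² − 63

(−5·a + 8·c − 8·b − 7)·(−8·c + 9 − b − 9·a)
= 40·a·c − 45·a + 5·a·b + 45·a² − 64·c² + 72·c − 8·b·c − 72·a·c + 64·b·c − 72·b + 8·b² + 72·a·b + 56·c − 63 + 7·b + 63·a    [distributive law]
= −32·a·c + 18·a + 77·a·b + 45·a² − 64·c² + 128·c + 56·b·c − 65·b + 8·b² − 63    [combine like terms]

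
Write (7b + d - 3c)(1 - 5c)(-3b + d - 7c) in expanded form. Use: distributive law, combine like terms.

-21b^2 + 4bd - 40bc + 105b^2c - 20bcd + 200bc^2 + d^2 - 10cd - 5cd^2 + 50c^2d + 21c^2 - 105c^3

(7b + d - 3c)(1 - 5c)(-3b + d - 7c)
= (7b - 35bc + d - 5cd - 3c + 15c^2)(-3b + d - 7c)    [distributive law]
= -21b^2 + 7bd - 49bc + 105b^2c - 35bcd + 245bc^2 - 3bd + d^2 - 7cd + 15bcd - 5cd^2 + 35c^2d + 9bc - 3cd + 21c^2 - 45bc^2 + 15c^2d - 105c^3    [distributive law]
= -21b^2 + 4bd - 40bc + 105b^2c - 20bcd + 200bc^2 + d^2 - 10cd - 5cd^2 + 50c^2d + 21c^2 - 105c^3    [combine like terms]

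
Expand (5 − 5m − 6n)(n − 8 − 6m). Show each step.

(5 − 5m − 6n)(n − 8 − 6m)
= 5n − 40 − 30m − 5mn + 40m + 30m² − 6n² + 48n + 36mn    [distributive law]
= 53n − 40 + 10m + 31mn + 30m² − 6n²    [combine like terms]

53n − 40 + 10m + 31mn + 30m² − 6n²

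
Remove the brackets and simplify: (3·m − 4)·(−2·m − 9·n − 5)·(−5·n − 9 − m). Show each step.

(3·m − 4)·(−2·m − 9·n − 5)·(−5·n − 9 − m)
= (−6·m^2 − 27·m·n − 15·m + 8·m + 36·n + 20)·(−5·n − 9 − m)    [distributive law]
= (−6·m^2 − 27·m·n − 7·m + 36·n + 20)·(−5·n − 9 − m)    [combine like terms]
= 30·m^2·n + 54·m^2 + 6·m^3 + 135·m·n^2 + 243·m·n + 27·m^2·n + 35·m·n + 63·m + 7·m^2 − 180·n^2 − 324·n − 36·m·n − 100·n − 180 − 20·m    [distributive law]
= 57·m^2·n + 61·m^2 + 6·m^3 + 135·m·n^2 + 242·m·n + 43·m − 180·n^2 − 424·n − 180    [combine like terms]

57·m^2·n + 61·m^2 + 6·m^3 + 135·m·n^2 + 242·m·n + 43·m − 180·n^2 − 424·n − 180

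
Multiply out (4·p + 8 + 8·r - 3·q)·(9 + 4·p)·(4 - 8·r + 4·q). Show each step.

(4·p + 8 + 8·r - 3·q)·(9 + 4·p)·(4 - 8·r + 4·q)
= (36·p + 16·p² + 72 + 32·p + 72·r + 32·p·r - 27·q - 12·p·q)·(4 - 8·r + 4·q)    [distributive law]
= (68·p + 16·p² + 72 + 72·r + 32·p·r - 27·q - 12·p·q)·(4 - 8·r + 4·q)    [combine like terms]
= 272·p - 544·p·r + 272·p·q + 64·p² - 128·p²·r + 64·p²·q + 288 - 576·r + 288·q + 288·r - 576·r² + 288·q·r + 128·p·r - 256·p·r² + 128·p·q·r - 108·q + 216·q·r - 108·q² - 48·p·q + 96·p·q·r - 48·p·q²    [distributive law]
= 272·p - 416·p·r + 224·p·q + 64·p² - 128·p²·r + 64·p²·q + 288 - 288·r + 180·q - 576·r² + 504·q·r - 256·p·r² + 224·p·q·r - 108·q² - 48·p·q²    [combine like terms]

272·p - 416·p·r + 224·p·q + 64·p² - 128·p²·r + 64·p²·q + 288 - 288·r + 180·q - 576·r² + 504·q·r - 256·p·r² + 224·p·q·r - 108·q² - 48·p·q²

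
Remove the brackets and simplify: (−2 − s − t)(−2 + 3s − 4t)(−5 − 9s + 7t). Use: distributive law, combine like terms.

(−2 − s − t)(−2 + 3s − 4t)(−5 − 9s + 7t)
= (4 − 6s + 8t + 2s − 3s^2 + 4st + 2t − 3st + 4t^2)(−5 − 9s + 7t)    [distributive law]
= (4 − 4s + 10t − 3s^2 + st + 4t^2)(−5 − 9s + 7t)    [combine like terms]
= −20 − 36s + 28t + 20s + 36s^2 − 28st − 50t − 90st + 70t^2 + 15s^2 + 27s^3 − 21s^2t − 5st − 9s^2t + 7st^2 − 20t^2 − 36st^2 + 28t^3    [distributive law]
= −20 − 16s − 22t + 51s^2 − 123st + 50t^2 + 27s^3 − 30s^2t − 29st^2 + 28t^3    [combine like terms]

−20 − 16s − 22t + 51s^2 − 123st + 50t^2 + 27s^3 − 30s^2t − 29st^2 + 28t^3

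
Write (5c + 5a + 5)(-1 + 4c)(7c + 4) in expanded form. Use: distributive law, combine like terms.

(5c + 5a + 5)(-1 + 4c)(7c + 4)
= (-5c + 20c² - 5a + 20ac - 5 + 20c)(7c + 4)    [distributive law]
= (15c + 20c² - 5a + 20ac - 5)(7c + 4)    [combine like terms]
= 105c² + 60c + 140c³ + 80c² - 35ac - 20a + 140ac² + 80ac - 35c - 20    [distributive law]
= 185c² + 25c + 140c³ + 45ac - 20a + 140ac² - 20    [combine like terms]

185c² + 25c + 140c³ + 45ac - 20a + 140ac² - 20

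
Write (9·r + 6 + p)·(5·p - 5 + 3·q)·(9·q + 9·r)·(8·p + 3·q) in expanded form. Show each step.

(9·r + 6 + p)·(5·p - 5 + 3·q)·(9·q + 9·r)·(8·p + 3·q)
= (45·p·r - 45·r + 27·q·r + 30·p - 30 + 18·q + 5·p² - 5·p + 3·p·q)·(9·q + 9·r)·(8·p + 3·q)    [distributive law]
= (45·p·r - 45·r + 27·q·r + 25·p - 30 + 18·q + 5·p² + 3·p·q)·(9·q + 9·r)·(8·p + 3·q)    [combine like terms]
= (405·p·q·r + 405·p·r² - 405·q·r - 405·r² + 243·q²·r + 243·q·r² + 225·p·q + 225·p·r - 270·q - 270·r + 162·q² + 162·q·r + 45·p²·q + 45·p²·r + 27·p·q² + 27·p·q·r)·(8·p + 3·q)    [distributive law]
= (432·p·q·r + 405·p·r² - 243·q·r - 405·r² + 243·q²·r + 243·q·r² + 225·p·q + 225·p·r - 270·q - 270·r + 162·q² + 45·p²·q + 45·p²·r + 27·p·q²)·(8·p + 3·q)    [combine like terms]
= 3456·p²·q·r + 1296·p·q²·r + 3240·p²·r² + 1215·p·q·r² - 1944·p·q·r - 729·q²·r - 3240·p·r² - 1215·q·r² + 1944·p·q²·r + 729·q³·r + 1944·p·q·r² + 729·q²·r² + 1800·p²·q + 675·p·q² + 1800·p²·r + 675·p·q·r - 2160·p·q - 810·q² - 2160·p·r - 810·q·r + 1296·p·q² + 486·q³ + 360·p³·q + 135·p²·q² + 360·p³·r + 135·p²·q·r + 216·p²·q² + 81·p·q³    [distributive law]
= 3591·p²·q·r + 3240·p·q²·r + 3240·p²·r² + 3159·p·q·r² - 1269·p·q·r - 729·q²·r - 3240·p·r² - 1215·q·r² + 729·q³·r + 729·q²·r² + 1800·p²·q + 1971·p·q² + 1800·p²·r - 2160·p·q - 810·q² - 2160·p·r - 810·q·r + 486·q³ + 360·p³·q + 351·p²·q² + 360·p³·r + 81·p·q³    [combine like terms]

3591·p²·q·r + 3240·p·q²·r + 3240·p²·r² + 3159·p·q·r² - 1269·p·q·r - 729·q²·r - 3240·p·r² - 1215·q·r² + 729·q³·r + 729·q²·r² + 1800·p²·q + 1971·p·q² + 1800·p²·r - 2160·p·q - 810·q² - 2160·p·r - 810·q·r + 486·q³ + 360·p³·q + 351·p²·q² + 360·p³·r + 81·p·q³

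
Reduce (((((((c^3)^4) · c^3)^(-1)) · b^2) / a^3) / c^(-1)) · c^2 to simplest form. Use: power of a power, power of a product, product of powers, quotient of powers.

(((((((c^3)^4) · c^3)^(-1)) · b^2) / a^3) / c^(-1)) · c^2
= (((((((c^3)^4)^(-1)) · ((c^3)^(-1))) · b^2) / a^3) / c^(-1)) · c^2    [power of a product]
= ((((((c^3)^(-4)) · ((c^3)^(-1))) · b^2) / a^3) / c^(-1)) · c^2    [power of a power]
= ((((c^(-12) · ((c^3)^(-1))) · b^2) / a^3) / c^(-1)) · c^2    [power of a power]
= ((((c^(-12) · c^(-3)) · b^2) / a^3) / c^(-1)) · c^2    [power of a power]
= (((c^(-15) · b^2) / a^3) / c^(-1)) · c^2    [product of powers]
= a^(-3)b^2c^(-12)    [quotient of powers; product of powers]

a^(-3)b^2c^(-12)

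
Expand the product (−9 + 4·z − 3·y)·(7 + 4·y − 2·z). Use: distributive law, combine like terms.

−63 − 57·y + 46·z + 22·y·z − 8·z² − 12·y²

(−9 + 4·z − 3·y)·(7 + 4·y − 2·z)
= −63 − 36·y + 18·z + 28·z + 16·y·z − 8·z² − 21·y − 12·y² + 6·y·z    [distributive law]
= −63 − 57·y + 46·z + 22·y·z − 8·z² − 12·y²    [combine like terms]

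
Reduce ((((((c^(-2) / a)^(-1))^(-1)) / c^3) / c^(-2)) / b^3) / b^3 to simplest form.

((((((c^(-2) / a)^(-1))^(-1)) / c^3) / c^(-2)) / b^3) / b^3
= (((((c^(-2) / a)^1) / c^3) / c^(-2)) / b^3) / b^3    [power of a power]
= ((((((c^(-2))^1) / (a^1)) / c^3) / c^(-2)) / b^3) / b^3    [power of a quotient]
= ((((c^(-2) / (a^1)) / c^3) / c^(-2)) / b^3) / b^3    [power of a power]
= ((((c^(-2) / a) / c^3) / c^(-2)) / b^3) / b^3    [power of a power]
= a^(-1)b^(-6)c^(-3)    [quotient of powers; product of powers]

a^(-1)b^(-6)c^(-3)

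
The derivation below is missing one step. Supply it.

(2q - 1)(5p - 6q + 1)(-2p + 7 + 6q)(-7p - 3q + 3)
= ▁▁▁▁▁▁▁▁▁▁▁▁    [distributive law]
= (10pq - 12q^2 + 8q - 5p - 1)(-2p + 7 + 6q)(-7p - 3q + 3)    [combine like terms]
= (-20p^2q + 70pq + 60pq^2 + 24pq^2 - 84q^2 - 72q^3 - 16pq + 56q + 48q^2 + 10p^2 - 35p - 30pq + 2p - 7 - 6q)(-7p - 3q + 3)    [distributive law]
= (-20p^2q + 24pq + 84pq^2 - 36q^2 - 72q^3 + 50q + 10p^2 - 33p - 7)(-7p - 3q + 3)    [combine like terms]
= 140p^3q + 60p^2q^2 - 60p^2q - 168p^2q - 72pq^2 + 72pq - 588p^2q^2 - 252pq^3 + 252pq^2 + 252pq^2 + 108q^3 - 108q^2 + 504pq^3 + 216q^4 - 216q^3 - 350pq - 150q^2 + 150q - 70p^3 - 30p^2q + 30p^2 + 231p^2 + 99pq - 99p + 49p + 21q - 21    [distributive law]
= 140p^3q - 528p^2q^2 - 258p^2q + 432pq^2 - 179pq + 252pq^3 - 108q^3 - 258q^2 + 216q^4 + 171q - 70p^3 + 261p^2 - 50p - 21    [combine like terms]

By distributive law:

(10pq - 12q^2 + 2q - 5p + 6q - 1)(-2p + 7 + 6q)(-7p - 3q + 3)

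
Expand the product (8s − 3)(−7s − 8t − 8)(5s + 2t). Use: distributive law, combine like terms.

(8s − 3)(−7s − 8t − 8)(5s + 2t)
= (−56s^2 − 64st − 64s + 21s + 24t + 24)(5s + 2t)    [distributive law]
= (−56s^2 − 64st − 43s + 24t + 24)(5s + 2t)    [combine like terms]
= −280s^3 − 112s^2t − 320s^2t − 128st^2 − 215s^2 − 86st + 120st + 48t^2 + 120s + 48t    [distributive law]
= −280s^3 − 432s^2t − 128st^2 − 215s^2 + 34st + 48t^2 + 120s + 48t    [combine like terms]

−280s^3 − 432s^2t − 128st^2 − 215s^2 + 34st + 48t^2 + 120s + 48t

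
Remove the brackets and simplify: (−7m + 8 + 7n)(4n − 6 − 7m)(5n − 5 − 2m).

(−7m + 8 + 7n)(4n − 6 − 7m)(5n − 5 − 2m)
= (−28mn + 42m + 49m^2 + 32n − 48 − 56m + 28n^2 − 42n − 49mn)(5n − 5 − 2m)    [distributive law]
= (−77mn − 14m + 49m^2 − 10n − 48 + 28n^2)(5n − 5 − 2m)    [combine like terms]
= −385mn^2 + 385mn + 154m^2n − 70mn + 70m + 28m^2 + 245m^2n − 245m^2 − 98m^3 − 50n^2 + 50n + 20mn − 240n + 240 + 96m + 140n^3 − 140n^2 − 56mn^2    [distributive law]
= −441mn^2 + 335mn + 399m^2n + 166m − 217m^2 − 98m^3 − 190n^2 − 190n + 240 + 140n^3    [combine like terms]

−441mn^2 + 335mn + 399m^2n + 166m − 217m^2 − 98m^3 − 190n^2 − 190n + 240 + 140n^3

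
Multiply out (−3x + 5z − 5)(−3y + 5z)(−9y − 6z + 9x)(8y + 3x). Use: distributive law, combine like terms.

−648xy^3 + 405x^2y^2 − 27xy^2z − 1242x^2yz + 243x^3y + 2115xyz^2 + 945x^2z^2 − 405x^3z + 1080y^3z − 1080y^2z^2 − 1200yz^3 − 450xz^3 − 1080y^3 + 675xy^2 + 1080y^2z − 1395xyz + 405x^2y + 1200yz^2 + 450xz^2 − 675x^2z

(−3x + 5z − 5)(−3y + 5z)(−9y − 6z + 9x)(8y + 3x)
= (9xy − 15xz − 15yz + 25z^2 + 15y − 25z)(−9y − 6z + 9x)(8y + 3x)    [distributive law]
= (−81xy^2 − 54xyz + 81x^2y + 135xyz + 90xz^2 − 135x^2z + 135y^2z + 90yz^2 − 135xyz − 225yz^2 − 150z^3 + 225xz^2 − 135y^2 − 90yz + 135xy + 225yz + 150z^2 − 225xz)(8y + 3x)    [distributive law]
= (−81xy^2 − 54xyz + 81x^2y + 315xz^2 − 135x^2z + 135y^2z − 135yz^2 − 150z^3 − 135y^2 + 135yz + 135xy + 150z^2 − 225xz)(8y + 3x)    [combine like terms]
= −648xy^3 − 243x^2y^2 − 432xy^2z − 162x^2yz + 648x^2y^2 + 243x^3y + 2520xyz^2 + 945x^2z^2 − 1080x^2yz − 405x^3z + 1080y^3z + 405xy^2z − 1080y^2z^2 − 405xyz^2 − 1200yz^3 − 450xz^3 − 1080y^3 − 405xy^2 + 1080y^2z + 405xyz + 1080xy^2 + 405x^2y + 1200yz^2 + 450xz^2 − 1800xyz − 675x^2z    [distributive law]
= −648xy^3 + 405x^2y^2 − 27xy^2z − 1242x^2yz + 243x^3y + 2115xyz^2 + 945x^2z^2 − 405x^3z + 1080y^3z − 1080y^2z^2 − 1200yz^3 − 450xz^3 − 1080y^3 + 675xy^2 + 1080y^2z − 1395xyz + 405x^2y + 1200yz^2 + 450xz^2 − 675x^2z    [combine like terms]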